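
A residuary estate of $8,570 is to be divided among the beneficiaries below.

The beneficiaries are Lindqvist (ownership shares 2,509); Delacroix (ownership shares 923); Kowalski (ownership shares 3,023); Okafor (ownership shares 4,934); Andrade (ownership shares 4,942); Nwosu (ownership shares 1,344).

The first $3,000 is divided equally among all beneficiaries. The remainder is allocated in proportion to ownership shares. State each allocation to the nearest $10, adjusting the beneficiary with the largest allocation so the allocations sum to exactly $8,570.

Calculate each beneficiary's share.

Lindqvist: $1,290; Delacroix: $790; Kowalski: $1,450; Okafor: $2,050; Andrade: $2,070; Nwosu: $920

Equal tier: $3,000 ÷ 6 = $500 apiece.
Remainder $5,570 by ownership shares (total 17,675): Lindqvist 790.67 → $790; Delacroix 290.87 → $290; Kowalski 952.65 → $950; Okafor 1,554.87 → $1,550; Andrade 1,557.39 → $1,560; Nwosu 423.54 → $420.
Rounding difference +$10 on remainder applied to Andrade.
Totals: Lindqvist $500 + $790 = $1,290; Delacroix $500 + $290 = $790; Kowalski $500 + $950 = $1,450; Okafor $500 + $1,550 = $2,050; Andrade $500 + $1,570 = $2,070; Nwosu $500 + $420 = $920.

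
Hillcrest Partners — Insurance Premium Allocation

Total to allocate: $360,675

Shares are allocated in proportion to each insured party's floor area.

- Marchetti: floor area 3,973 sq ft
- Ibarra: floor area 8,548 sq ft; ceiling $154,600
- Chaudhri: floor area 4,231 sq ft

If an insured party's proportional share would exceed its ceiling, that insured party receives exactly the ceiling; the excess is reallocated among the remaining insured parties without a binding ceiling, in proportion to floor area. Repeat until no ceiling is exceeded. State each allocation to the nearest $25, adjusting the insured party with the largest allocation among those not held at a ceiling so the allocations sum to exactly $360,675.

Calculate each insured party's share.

Marchetti: $99,800 | Ibarra: $154,600 | Chaudhri: $106,275

Combined floor area = 16,752.
Proportional shares (ignoring caps): Marchetti 85,539.74; Ibarra 184,040.71; Chaudhri 91,094.55.
Cap binds for Ibarra ($154,600); balance $206,075 reallocated over remaining floor area 8,204.
Remaining shares: Marchetti 99,797.17 → $99,800; Chaudhri 106,277.83 → $106,275.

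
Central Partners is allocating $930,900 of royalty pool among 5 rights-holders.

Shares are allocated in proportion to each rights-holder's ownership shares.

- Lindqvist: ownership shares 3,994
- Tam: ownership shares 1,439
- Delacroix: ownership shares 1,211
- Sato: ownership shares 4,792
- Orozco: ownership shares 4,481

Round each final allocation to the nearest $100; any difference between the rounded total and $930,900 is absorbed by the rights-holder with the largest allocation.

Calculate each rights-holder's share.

Lindqvist: $233,600 · Tam: $84,200 · Delacroix: $70,800 · Sato: $280,200 · Orozco: $262,100

Combined ownership shares = 15,917.
Unrounded shares: Lindqvist 3,994/15,917 × $930,900 = 233,587.65; Tam 1,439/15,917 × $930,900 = 84,159.40; Delacroix 1,211/15,917 × $930,900 = 70,824.90; Sato 4,792/15,917 × $930,900 = 280,258.39; Orozco 4,481/15,917 × $930,900 = 262,069.67.
Rounded to nearest $100: Lindqvist $233,600; Tam $84,200; Delacroix $70,800; Sato $280,300; Orozco $262,100. Sum = $931,000.
Difference $930,900 − $931,000 = −$100 applied to largest allocation (Sato): Sato becomes $280,200.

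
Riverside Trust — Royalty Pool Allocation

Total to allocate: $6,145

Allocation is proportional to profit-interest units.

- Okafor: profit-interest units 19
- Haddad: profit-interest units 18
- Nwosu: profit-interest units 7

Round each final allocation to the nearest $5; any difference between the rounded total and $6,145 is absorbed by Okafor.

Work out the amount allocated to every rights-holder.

Okafor: $2,650 · Haddad: $2,515 · Nwosu: $980

Total profit-interest units = 44.
Proportional shares: Okafor 19/44 × $6,145 = 2,653.52; Haddad 18/44 × $6,145 = 2,513.86; Nwosu 7/44 × $6,145 = 977.61.
After rounding ($5): Okafor $2,655; Haddad $2,515; Nwosu $980. Sum = $6,150.
Difference $6,145 − $6,150 = −$5 applied to Okafor: Okafor becomes $2,650.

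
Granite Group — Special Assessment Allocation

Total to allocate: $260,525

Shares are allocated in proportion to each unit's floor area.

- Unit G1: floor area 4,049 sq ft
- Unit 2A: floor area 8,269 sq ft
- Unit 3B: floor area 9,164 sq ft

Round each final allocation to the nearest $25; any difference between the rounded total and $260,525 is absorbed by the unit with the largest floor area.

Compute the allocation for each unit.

Unit G1: $49,100 | Unit 2A: $100,275 | Unit 3B: $111,150

Total floor area = 4,049 + 8,269 + 9,164 = 21,482.
Unrounded shares: Unit G1 49,104.63; Unit 2A 100,283.08; Unit 3B 111,137.28.
After rounding ($25): Unit G1 $49,100; Unit 2A $100,275; Unit 3B $111,125. Sum = $260,500.
Difference $260,525 − $260,500 = +$25 applied to largest floor area (Unit 3B): Unit 3B becomes $111,150.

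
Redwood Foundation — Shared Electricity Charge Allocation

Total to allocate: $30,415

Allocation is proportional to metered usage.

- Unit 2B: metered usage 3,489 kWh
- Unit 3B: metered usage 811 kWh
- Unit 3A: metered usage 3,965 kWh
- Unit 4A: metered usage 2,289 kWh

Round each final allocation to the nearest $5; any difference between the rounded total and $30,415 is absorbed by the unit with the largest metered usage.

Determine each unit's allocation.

Total metered usage = 3,489 + 811 + 3,965 + 2,289 = 10,554.
Unrounded shares: Unit 2B 10,054.76; Unit 3B 2,337.18; Unit 3A 11,426.52; Unit 4A 6,596.54.
At nearest $5: Unit 2B $10,055; Unit 3B $2,335; Unit 3A $11,425; Unit 4A $6,595. Sum = $30,410.
Difference $30,415 − $30,410 = +$5 applied to largest metered usage (Unit 3A): Unit 3A becomes $11,430.

Unit 2B: $10,055; Unit 3B: $2,335; Unit 3A: $11,430; Unit 4A: $6,595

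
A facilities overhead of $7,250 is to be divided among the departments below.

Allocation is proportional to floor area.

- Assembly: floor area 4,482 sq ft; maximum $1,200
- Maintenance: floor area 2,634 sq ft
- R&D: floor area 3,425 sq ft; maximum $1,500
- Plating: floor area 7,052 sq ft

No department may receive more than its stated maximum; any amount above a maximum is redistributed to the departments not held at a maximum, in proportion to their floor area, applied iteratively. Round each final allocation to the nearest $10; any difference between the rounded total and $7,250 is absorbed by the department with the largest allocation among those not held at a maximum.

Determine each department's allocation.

Combined floor area = 17,593.
Proportional shares (ignoring caps): Assembly 1,847.01; Maintenance 1,085.46; R&D 1,411.43; Plating 2,906.10.
Capped: Assembly ($1,200); balance $6,050 reallocated over remaining floor area 13,111.
Capped: R&D ($1,500); balance $4,550 reallocated over remaining floor area 9,686.
Shares after redistribution: Maintenance 1,237.32 → $1,240; Plating 3,312.68 → $3,310.

Assembly: $1,200 · Maintenance: $1,240 · R&D: $1,500 · Plating: $3,310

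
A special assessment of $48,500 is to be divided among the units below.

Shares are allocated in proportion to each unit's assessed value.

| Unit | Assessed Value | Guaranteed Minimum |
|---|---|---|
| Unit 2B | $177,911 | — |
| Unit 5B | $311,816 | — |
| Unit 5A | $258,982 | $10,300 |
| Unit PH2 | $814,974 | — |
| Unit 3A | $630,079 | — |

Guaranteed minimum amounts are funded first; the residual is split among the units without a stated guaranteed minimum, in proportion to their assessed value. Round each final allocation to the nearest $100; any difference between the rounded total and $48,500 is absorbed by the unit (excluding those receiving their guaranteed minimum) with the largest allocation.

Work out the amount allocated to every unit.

Fund the minimums — Unit 5A $10,300. Balance $38,200.
Balance split over remaining assessed value 1,934,780: Unit 2B 3,512.65 → $3,500; Unit 5B 6,156.45 → $6,200; Unit PH2 16,090.72 → $16,100; Unit 3A 12,440.18 → $12,400.

Unit 2B: $3,500 · Unit 5B: $6,200 · Unit 5A: $10,300 · Unit PH2: $16,100 · Unit 3A: $12,400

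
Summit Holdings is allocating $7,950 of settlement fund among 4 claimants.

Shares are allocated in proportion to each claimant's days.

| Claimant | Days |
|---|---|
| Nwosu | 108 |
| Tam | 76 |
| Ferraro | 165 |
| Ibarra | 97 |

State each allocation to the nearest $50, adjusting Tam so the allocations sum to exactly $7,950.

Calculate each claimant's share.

Combined days = 446.
Proportional shares: Nwosu 108/446 × $7,950 = 1,925.11; Tam 76/446 × $7,950 = 1,354.71; Ferraro 165/446 × $7,950 = 2,941.14; Ibarra 97/446 × $7,950 = 1,729.04.
At nearest $50: Nwosu $1,950; Tam $1,350; Ferraro $2,950; Ibarra $1,750. Sum = $8,000.
Difference $7,950 − $8,000 = −$50 applied to Tam: Tam becomes $1,300.

Nwosu: $1,950 | Tam: $1,300 | Ferraro: $2,950 | Ibarra: $1,750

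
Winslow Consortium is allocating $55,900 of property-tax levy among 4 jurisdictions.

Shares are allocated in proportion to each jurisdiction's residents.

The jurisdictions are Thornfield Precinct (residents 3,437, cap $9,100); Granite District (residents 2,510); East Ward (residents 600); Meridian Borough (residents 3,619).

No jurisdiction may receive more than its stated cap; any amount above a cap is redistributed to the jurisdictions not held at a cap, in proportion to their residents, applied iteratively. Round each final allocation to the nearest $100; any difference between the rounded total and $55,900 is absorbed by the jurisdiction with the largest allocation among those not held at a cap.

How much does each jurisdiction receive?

Thornfield Precinct: $9,100 · Granite District: $17,500 · East Ward: $4,200 · Meridian Borough: $25,100

Total residents = 10,166.
Pro-rata shares before constraints: Thornfield Precinct 18,899.10; Granite District 13,801.79; East Ward 3,299.23; Meridian Borough 19,899.87.
Held at cap: Thornfield Precinct ($9,100); balance $46,800 reallocated over remaining residents 6,729.
Redistributed shares: Granite District 17,456.98 → $17,500; East Ward 4,172.98 → $4,200; Meridian Borough 25,170.04 → $25,200.
Rounding difference −$100 applied to Meridian Borough → $25,100.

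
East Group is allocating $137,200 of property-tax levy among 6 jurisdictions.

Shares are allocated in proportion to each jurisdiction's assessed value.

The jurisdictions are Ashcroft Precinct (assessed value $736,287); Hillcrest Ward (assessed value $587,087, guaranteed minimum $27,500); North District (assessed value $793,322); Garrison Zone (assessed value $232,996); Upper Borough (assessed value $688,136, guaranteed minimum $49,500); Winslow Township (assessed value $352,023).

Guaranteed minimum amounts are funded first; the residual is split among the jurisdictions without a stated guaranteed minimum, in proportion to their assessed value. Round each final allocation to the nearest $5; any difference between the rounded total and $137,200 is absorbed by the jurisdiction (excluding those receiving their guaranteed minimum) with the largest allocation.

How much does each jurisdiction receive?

Fund the minimums — Hillcrest Ward $27,500; Upper Borough $49,500. Balance $60,200.
Balance split over remaining assessed value 2,114,628: Ashcroft Precinct 20,960.89 → $20,960; North District 22,584.58 → $22,585; Garrison Zone 6,633.01 → $6,635; Winslow Township 10,021.52 → $10,020.

Ashcroft Precinct: $20,960 · Hillcrest Ward: $27,500 · North District: $22,585 · Garrison Zone: $6,635 · Upper Borough: $49,500 · Winslow Township: $10,020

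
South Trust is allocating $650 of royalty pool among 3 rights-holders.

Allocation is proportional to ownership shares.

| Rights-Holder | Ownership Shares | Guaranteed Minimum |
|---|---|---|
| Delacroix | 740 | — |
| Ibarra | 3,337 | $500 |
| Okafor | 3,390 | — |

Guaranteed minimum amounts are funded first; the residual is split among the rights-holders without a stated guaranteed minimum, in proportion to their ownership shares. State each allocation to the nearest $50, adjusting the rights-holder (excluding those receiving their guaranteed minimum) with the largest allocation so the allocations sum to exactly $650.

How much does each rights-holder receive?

Delacroix: $50; Ibarra: $500; Okafor: $100

Minimums first: Ibarra $500. Balance $150.
Balance split over remaining ownership shares 4,130: Delacroix 26.88 → $50; Okafor 123.12 → $100.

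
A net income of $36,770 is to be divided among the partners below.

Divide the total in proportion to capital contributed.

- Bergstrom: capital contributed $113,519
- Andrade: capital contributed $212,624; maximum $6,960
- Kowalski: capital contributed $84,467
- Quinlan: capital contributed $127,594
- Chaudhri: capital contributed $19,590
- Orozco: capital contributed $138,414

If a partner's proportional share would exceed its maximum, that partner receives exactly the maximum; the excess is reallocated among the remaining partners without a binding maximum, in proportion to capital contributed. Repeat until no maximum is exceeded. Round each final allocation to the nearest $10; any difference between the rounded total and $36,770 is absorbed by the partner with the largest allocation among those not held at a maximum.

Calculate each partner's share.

Sum of capital contributed: 696,208.
Unconstrained shares: Bergstrom 5,995.47; Andrade 11,229.67; Kowalski 4,461.10; Quinlan 6,738.84; Chaudhri 1,034.64; Orozco 7,310.29.
Cap binds for Andrade ($6,960); residual $29,810 reallocated over remaining capital contributed 483,584.
Shares after redistribution: Bergstrom 6,997.75 → $7,000; Kowalski 5,206.87 → $5,210; Quinlan 7,865.39 → $7,870; Chaudhri 1,207.60 → $1,210; Orozco 8,532.38 → $8,530.
Rounding difference −$10 applied to Orozco → $8,520.

Bergstrom: $7,000 | Andrade: $6,960 | Kowalski: $5,210 | Quinlan: $7,870 | Chaudhri: $1,210 | Orozco: $8,520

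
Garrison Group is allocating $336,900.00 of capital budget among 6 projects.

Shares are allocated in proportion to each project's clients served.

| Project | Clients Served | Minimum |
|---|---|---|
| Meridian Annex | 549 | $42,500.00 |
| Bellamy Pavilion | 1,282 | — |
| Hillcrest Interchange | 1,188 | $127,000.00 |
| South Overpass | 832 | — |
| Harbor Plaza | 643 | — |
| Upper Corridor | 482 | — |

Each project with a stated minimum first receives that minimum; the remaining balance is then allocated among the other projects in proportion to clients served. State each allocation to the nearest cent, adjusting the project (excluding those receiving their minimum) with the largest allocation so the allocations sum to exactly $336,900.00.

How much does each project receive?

Meridian Annex: $42,500.00 · Bellamy Pavilion: $66,257.12 · Hillcrest Interchange: $127,000.00 · South Overpass: $42,999.94 · Harbor Plaza: $33,231.92 · Upper Corridor: $24,911.02

Minimums first: Meridian Annex $42,500.00; Hillcrest Interchange $127,000.00. Balance $167,400.00.
Balance split over remaining clients served 3,239: Bellamy Pavilion 66,257.1164 → $66,257.12; South Overpass 42,999.9383 → $42,999.94; Harbor Plaza 33,231.9234 → $33,231.92; Upper Corridor 24,911.0219 → $24,911.02.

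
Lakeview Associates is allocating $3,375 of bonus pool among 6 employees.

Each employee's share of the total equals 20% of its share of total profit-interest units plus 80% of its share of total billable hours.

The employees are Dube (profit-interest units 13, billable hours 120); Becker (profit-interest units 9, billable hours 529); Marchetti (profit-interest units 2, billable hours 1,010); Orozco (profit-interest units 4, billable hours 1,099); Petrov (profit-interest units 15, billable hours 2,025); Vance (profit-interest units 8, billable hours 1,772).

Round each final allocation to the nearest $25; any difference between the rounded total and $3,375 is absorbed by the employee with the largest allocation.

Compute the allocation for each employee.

Dube: $225 · Becker: $325 · Marchetti: $450 · Orozco: $500 · Petrov: $1,050 · Vance: $825

Profit-interest units total 51; billable hours total 6,555.
Blended shares (20% profit-interest units + 80% billable hours): Dube 0.0656; Becker 0.0999; Marchetti 0.1311; Orozco 0.1498; Petrov 0.3060; Vance 0.2476.
Raw shares: Dube 221.49; Becker 337.01; Marchetti 442.49; Orozco 505.62; Petrov 1,032.63; Vance 835.77.
After rounding ($25): Dube $225; Becker $325; Marchetti $450; Orozco $500; Petrov $1,025; Vance $825. Sum = $3,350.
Difference $3,375 − $3,350 = +$25 applied to largest allocation (Petrov): Petrov becomes $1,050.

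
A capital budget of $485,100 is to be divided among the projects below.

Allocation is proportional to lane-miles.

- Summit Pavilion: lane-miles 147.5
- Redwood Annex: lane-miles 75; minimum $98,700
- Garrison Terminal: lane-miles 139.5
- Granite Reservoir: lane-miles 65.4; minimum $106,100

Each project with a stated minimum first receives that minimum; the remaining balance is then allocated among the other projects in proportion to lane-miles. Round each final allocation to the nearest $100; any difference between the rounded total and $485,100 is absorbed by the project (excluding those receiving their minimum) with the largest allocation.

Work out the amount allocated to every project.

Guaranteed amounts: Redwood Annex $98,700; Granite Reservoir $106,100. Residual $280,300.
Residual split over remaining lane-miles 287: Summit Pavilion 144,056.62 → $144,100; Garrison Terminal 136,243.38 → $136,200.

Summit Pavilion: $144,100 | Redwood Annex: $98,700 | Garrison Terminal: $136,200 | Granite Reservoir: $106,100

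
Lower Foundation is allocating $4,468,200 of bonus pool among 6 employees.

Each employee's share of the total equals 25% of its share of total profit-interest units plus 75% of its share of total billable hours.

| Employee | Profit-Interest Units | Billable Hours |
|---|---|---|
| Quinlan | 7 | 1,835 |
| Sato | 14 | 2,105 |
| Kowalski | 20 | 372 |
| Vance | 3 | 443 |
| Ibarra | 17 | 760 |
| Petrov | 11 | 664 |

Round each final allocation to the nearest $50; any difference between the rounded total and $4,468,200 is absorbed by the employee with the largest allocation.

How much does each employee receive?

Quinlan: $1,103,800; Sato: $1,358,800; Kowalski: $512,050; Vance: $286,800; Ibarra: $675,950; Petrov: $530,800

Profit-interest units total 72; billable hours total 6,179.
Combined weights (25% profit-interest units + 75% billable hours): Quinlan 0.2470; Sato 0.3041; Kowalski 0.1146; Vance 0.0642; Ibarra 0.1513; Petrov 0.1188.
Pro-rata amounts: Quinlan 1,103,805.23; Sato 1,358,840.48; Kowalski 512,044.02; Vance 286,802.60; Ibarra 675,930.15; Petrov 530,777.52.
After rounding ($50): Quinlan $1,103,800; Sato $1,358,850; Kowalski $512,050; Vance $286,800; Ibarra $675,950; Petrov $530,800. Sum = $4,468,250.
Difference $4,468,200 − $4,468,250 = −$50 applied to largest allocation (Sato): Sato becomes $1,358,800.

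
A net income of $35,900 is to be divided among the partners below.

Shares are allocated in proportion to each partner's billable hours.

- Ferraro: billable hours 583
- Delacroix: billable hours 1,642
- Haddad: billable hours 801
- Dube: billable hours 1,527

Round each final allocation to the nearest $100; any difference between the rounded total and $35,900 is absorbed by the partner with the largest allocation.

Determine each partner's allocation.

Sum of billable hours: 4,553.
Raw shares: Ferraro 583/4,553 × $35,900 = 4,596.90; Delacroix 1,642/4,553 × $35,900 = 12,947.02; Haddad 801/4,553 × $35,900 = 6,315.81; Dube 1,527/4,553 × $35,900 = 12,040.26.
At nearest $100: Ferraro $4,600; Delacroix $12,900; Haddad $6,300; Dube $12,000. Sum = $35,800.
Difference $35,900 − $35,800 = +$100 applied to largest allocation (Delacroix): Delacroix becomes $13,000.

Ferraro: $4,600 | Delacroix: $13,000 | Haddad: $6,300 | Dube: $12,000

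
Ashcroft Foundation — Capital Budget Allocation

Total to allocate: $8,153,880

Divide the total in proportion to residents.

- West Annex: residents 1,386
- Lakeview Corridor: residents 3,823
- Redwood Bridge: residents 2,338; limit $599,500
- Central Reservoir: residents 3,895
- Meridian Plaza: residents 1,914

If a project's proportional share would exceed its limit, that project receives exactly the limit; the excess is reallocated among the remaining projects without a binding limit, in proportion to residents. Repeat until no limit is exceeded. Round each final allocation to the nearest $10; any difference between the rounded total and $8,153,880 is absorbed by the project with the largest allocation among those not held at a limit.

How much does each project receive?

Total residents = 13,356.
Pro-rata shares before constraints: West Annex 846,157.36; Lakeview Corridor 2,333,953.52; Redwood Bridge 1,427,356.35; Central Reservoir 2,377,909.75; Meridian Plaza 1,168,503.02.
Cap binds for Redwood Bridge ($599,500); balance $7,554,380 reallocated over remaining residents 11,018.
Remaining shares: West Annex 950,296.85 → $950,300; Lakeview Corridor 2,621,201.19 → $2,621,200; Central Reservoir 2,670,567.26 → $2,670,570; Meridian Plaza 1,312,314.70 → $1,312,310.

West Annex: $950,300; Lakeview Corridor: $2,621,200; Redwood Bridge: $599,500; Central Reservoir: $2,670,570; Meridian Plaza: $1,312,310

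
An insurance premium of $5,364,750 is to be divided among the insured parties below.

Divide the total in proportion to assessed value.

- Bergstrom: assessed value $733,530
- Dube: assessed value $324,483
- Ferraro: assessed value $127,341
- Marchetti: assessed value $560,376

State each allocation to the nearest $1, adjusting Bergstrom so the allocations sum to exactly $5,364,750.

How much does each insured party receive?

Bergstrom: $2,254,188 · Dube: $997,159 · Ferraro: $391,328 · Marchetti: $1,722,075

Combined assessed value = 1,745,730.
Raw shares: Bergstrom 733,530/1,745,730 × $5,364,750 = 2,254,188.83; Dube 324,483/1,745,730 × $5,364,750 = 997,158.88; Ferraro 127,341/1,745,730 × $5,364,750 = 391,327.77; Marchetti 560,376/1,745,730 × $5,364,750 = 1,722,074.52.
Rounded to nearest $1: Bergstrom $2,254,189; Dube $997,159; Ferraro $391,328; Marchetti $1,722,075. Sum = $5,364,751.
Difference $5,364,750 − $5,364,751 = −$1 applied to Bergstrom: Bergstrom becomes $2,254,188.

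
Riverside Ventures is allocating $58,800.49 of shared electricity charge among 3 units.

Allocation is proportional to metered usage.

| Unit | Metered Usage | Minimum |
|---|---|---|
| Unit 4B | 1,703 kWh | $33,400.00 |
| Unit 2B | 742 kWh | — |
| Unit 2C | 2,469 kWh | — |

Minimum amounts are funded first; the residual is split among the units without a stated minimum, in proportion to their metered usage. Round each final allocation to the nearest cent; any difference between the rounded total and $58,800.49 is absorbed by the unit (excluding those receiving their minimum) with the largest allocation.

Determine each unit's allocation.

Minimums first: Unit 4B $33,400.00. Residual $25,400.49.
Residual split over remaining metered usage 3,211: Unit 2B 5,869.5620 → $5,869.56; Unit 2C 19,530.9280 → $19,530.93.

Unit 4B: $33,400.00 · Unit 2B: $5,869.56 · Unit 2C: $19,530.93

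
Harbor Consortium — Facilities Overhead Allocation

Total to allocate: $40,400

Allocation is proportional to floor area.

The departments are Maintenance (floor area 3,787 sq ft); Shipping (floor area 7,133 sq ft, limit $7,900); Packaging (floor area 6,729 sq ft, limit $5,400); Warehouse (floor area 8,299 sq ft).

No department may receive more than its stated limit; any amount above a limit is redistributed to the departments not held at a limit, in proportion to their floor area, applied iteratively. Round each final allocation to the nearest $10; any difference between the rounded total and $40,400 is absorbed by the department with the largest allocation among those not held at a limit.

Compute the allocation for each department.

Floor area total: 25,948.
Pro-rata shares before constraints: Maintenance 5,896.21; Shipping 11,105.80; Packaging 10,476.78; Warehouse 12,921.21.
Cap binds for Shipping ($7,900), Packaging ($5,400); residual $27,100 reallocated over remaining floor area 12,086.
Shares after redistribution: Maintenance 8,491.45 → $8,490; Warehouse 18,608.55 → $18,610.

Maintenance: $8,490 · Shipping: $7,900 · Packaging: $5,400 · Warehouse: $18,610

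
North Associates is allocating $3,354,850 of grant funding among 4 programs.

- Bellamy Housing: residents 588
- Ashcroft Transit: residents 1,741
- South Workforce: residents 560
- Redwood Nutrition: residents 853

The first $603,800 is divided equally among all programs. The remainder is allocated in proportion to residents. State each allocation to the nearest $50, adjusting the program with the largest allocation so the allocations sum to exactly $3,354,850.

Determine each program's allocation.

Bellamy Housing: $583,250; Ashcroft Transit: $1,430,900; South Workforce: $562,650; Redwood Nutrition: $778,050

$603,800 shared equally gives $150,950 per program.
Remainder $2,751,050 by residents (total 3,742): Bellamy Housing 432,286.85 → $432,300; Ashcroft Transit 1,279,951.38 → $1,279,950; South Workforce 411,701.76 → $411,700; Redwood Nutrition 627,110.01 → $627,100.
Totals: Bellamy Housing $150,950 + $432,300 = $583,250; Ashcroft Transit $150,950 + $1,279,950 = $1,430,900; South Workforce $150,950 + $411,700 = $562,650; Redwood Nutrition $150,950 + $627,100 = $778,050.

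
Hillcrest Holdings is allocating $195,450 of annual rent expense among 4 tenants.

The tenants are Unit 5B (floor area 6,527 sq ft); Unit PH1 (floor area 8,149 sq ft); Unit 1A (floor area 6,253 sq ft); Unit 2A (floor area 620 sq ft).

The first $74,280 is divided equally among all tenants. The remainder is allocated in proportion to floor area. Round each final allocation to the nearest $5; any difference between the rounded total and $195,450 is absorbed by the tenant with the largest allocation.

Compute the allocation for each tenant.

Unit 5B: $55,270; Unit PH1: $64,395; Unit 1A: $53,730; Unit 2A: $22,055

$74,280 shared equally gives $18,570 per tenant.
Remainder $121,170 by floor area (total 21,549): Unit 5B 36,701.31 → $36,700; Unit PH1 45,821.82 → $45,820; Unit 1A 35,160.61 → $35,160; Unit 2A 3,486.26 → $3,485.
Rounding difference +$5 on remainder applied to Unit PH1.
Totals: Unit 5B $18,570 + $36,700 = $55,270; Unit PH1 $18,570 + $45,825 = $64,395; Unit 1A $18,570 + $35,160 = $53,730; Unit 2A $18,570 + $3,485 = $22,055.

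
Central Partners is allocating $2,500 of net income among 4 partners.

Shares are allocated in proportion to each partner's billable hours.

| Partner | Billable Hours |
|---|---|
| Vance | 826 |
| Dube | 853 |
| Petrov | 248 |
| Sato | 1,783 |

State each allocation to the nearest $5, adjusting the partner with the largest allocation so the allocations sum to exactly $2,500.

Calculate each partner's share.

Vance: $555; Dube: $575; Petrov: $165; Sato: $1,205

Sum of billable hours: 3,710.
Raw shares: Vance 826/3,710 × $2,500 = 556.60; Dube 853/3,710 × $2,500 = 574.80; Petrov 248/3,710 × $2,500 = 167.12; Sato 1,783/3,710 × $2,500 = 1,201.48.
At nearest $5: Vance $555; Dube $575; Petrov $165; Sato $1,200. Sum = $2,495.
Difference $2,500 − $2,495 = +$5 applied to largest allocation (Sato): Sato becomes $1,205.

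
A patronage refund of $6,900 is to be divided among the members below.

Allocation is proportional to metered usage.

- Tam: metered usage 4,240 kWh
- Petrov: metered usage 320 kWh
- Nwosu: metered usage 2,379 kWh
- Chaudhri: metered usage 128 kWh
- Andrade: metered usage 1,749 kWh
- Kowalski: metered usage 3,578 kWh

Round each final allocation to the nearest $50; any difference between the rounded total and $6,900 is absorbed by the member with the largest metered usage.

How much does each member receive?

Sum of metered usage: 4,240 + 320 + 2,379 + 128 + 1,749 + 3,578 = 12,394.
Pro-rata amounts: Tam 2,360.50; Petrov 178.15; Nwosu 1,324.44; Chaudhri 71.26; Andrade 973.71; Kowalski 1,991.95.
After rounding ($50): Tam $2,350; Petrov $200; Nwosu $1,300; Chaudhri $50; Andrade $950; Kowalski $2,000. Sum = $6,850.
Difference $6,900 − $6,850 = +$50 applied to largest metered usage (Tam): Tam becomes $2,400.

Tam: $2,400 · Petrov: $200 · Nwosu: $1,300 · Chaudhri: $50 · Andrade: $950 · Kowalski: $2,000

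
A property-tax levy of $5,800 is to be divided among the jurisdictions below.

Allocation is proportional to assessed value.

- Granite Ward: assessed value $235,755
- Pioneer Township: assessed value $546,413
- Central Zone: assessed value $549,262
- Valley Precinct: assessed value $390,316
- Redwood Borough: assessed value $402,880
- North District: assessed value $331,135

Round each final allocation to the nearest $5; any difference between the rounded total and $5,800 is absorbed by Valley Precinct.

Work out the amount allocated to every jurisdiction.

Combined assessed value = 2,455,761.
Proportional shares: Granite Ward 235,755/2,455,761 × $5,800 = 556.80; Pioneer Township 546,413/2,455,761 × $5,800 = 1,290.51; Central Zone 549,262/2,455,761 × $5,800 = 1,297.24; Valley Precinct 390,316/2,455,761 × $5,800 = 921.85; Redwood Borough 402,880/2,455,761 × $5,800 = 951.52; North District 331,135/2,455,761 × $5,800 = 782.07.
Rounded to nearest $5: Granite Ward $555; Pioneer Township $1,290; Central Zone $1,295; Valley Precinct $920; Redwood Borough $950; North District $780. Sum = $5,790.
Difference $5,800 − $5,790 = +$10 applied to Valley Precinct: Valley Precinct becomes $930.

Granite Ward: $555 | Pioneer Township: $1,290 | Central Zone: $1,295 | Valley Precinct: $930 | Redwood Borough: $950 | North District: $780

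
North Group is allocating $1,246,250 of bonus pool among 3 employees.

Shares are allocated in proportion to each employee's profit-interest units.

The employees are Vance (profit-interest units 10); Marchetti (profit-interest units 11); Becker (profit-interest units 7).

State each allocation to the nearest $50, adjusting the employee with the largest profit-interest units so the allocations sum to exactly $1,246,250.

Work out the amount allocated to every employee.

Vance: $445,100; Marchetti: $489,600; Becker: $311,550

Total profit-interest units = 10 + 11 + 7 = 28.
Unrounded shares: Vance 445,089.29; Marchetti 489,598.21; Becker 311,562.50.
At nearest $50: Vance $445,100; Marchetti $489,600; Becker $311,550. Sum = $1,246,250.
Rounded total matches; no reconciliation needed.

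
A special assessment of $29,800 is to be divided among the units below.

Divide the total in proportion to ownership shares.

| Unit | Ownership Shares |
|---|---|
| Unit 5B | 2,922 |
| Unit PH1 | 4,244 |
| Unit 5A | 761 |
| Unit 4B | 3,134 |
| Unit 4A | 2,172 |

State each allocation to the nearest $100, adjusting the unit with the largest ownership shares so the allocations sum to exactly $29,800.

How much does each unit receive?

Unit 5B: $6,600 | Unit PH1: $9,500 | Unit 5A: $1,700 | Unit 4B: $7,100 | Unit 4A: $4,900

Sum of ownership shares: 2,922 + 4,244 + 761 + 3,134 + 2,172 = 13,233.
Unrounded shares: Unit 5B 6,580.19; Unit PH1 9,557.26; Unit 5A 1,713.73; Unit 4B 7,057.60; Unit 4A 4,891.23.
Rounded to nearest $100: Unit 5B $6,600; Unit PH1 $9,600; Unit 5A $1,700; Unit 4B $7,100; Unit 4A $4,900. Sum = $29,900.
Difference $29,800 − $29,900 = −$100 applied to largest ownership shares (Unit PH1): Unit PH1 becomes $9,500.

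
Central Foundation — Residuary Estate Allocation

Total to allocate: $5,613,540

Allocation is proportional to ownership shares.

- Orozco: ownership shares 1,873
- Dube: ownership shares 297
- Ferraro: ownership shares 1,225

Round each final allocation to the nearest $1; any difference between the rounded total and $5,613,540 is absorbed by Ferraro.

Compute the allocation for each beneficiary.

Ownership shares total: 3,395.
Raw shares: Orozco 1,873/3,395 × $5,613,540 = 3,096,954.47; Dube 297/3,395 × $5,613,540 = 491,081.41; Ferraro 1,225/3,395 × $5,613,540 = 2,025,504.12.
At nearest $1: Orozco $3,096,954; Dube $491,081; Ferraro $2,025,504. Sum = $5,613,539.
Difference $5,613,540 − $5,613,539 = +$1 applied to Ferraro: Ferraro becomes $2,025,505.

Orozco: $3,096,954 | Dube: $491,081 | Ferraro: $2,025,505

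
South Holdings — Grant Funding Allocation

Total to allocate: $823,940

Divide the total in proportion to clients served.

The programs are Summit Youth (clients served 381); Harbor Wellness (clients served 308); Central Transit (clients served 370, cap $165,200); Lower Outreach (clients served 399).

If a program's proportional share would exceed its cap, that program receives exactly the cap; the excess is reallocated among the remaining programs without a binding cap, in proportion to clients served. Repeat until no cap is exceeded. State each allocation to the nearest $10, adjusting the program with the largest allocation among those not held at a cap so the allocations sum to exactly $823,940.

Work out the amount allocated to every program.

Summit Youth: $230,680 · Harbor Wellness: $186,480 · Central Transit: $165,200 · Lower Outreach: $241,580

Total clients served = 1,458.
Pro-rata shares before constraints: Summit Youth 215,309.42; Harbor Wellness 174,055.91; Central Transit 209,093.14; Lower Outreach 225,481.52.
Held at cap: Central Transit ($165,200); residual $658,740 reallocated over remaining clients served 1,088.
Redistributed shares: Summit Youth 230,680.09 → $230,680; Harbor Wellness 186,481.54 → $186,480; Lower Outreach 241,578.36 → $241,580.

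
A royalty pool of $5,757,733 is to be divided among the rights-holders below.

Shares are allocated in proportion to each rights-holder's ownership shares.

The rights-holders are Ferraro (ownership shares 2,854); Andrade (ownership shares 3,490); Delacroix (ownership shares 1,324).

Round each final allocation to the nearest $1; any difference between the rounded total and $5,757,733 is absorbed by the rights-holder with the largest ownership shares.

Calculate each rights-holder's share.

Ownership shares total: 2,854 + 3,490 + 1,324 = 7,668.
Pro-rata amounts: Ferraro 2,143,006.00; Andrade 2,620,564.45; Delacroix 994,162.56.
After rounding ($1): Ferraro $2,143,006; Andrade $2,620,564; Delacroix $994,163. Sum = $5,757,733.
Rounded total matches; no reconciliation needed.

Ferraro: $2,143,006; Andrade: $2,620,564; Delacroix: $994,163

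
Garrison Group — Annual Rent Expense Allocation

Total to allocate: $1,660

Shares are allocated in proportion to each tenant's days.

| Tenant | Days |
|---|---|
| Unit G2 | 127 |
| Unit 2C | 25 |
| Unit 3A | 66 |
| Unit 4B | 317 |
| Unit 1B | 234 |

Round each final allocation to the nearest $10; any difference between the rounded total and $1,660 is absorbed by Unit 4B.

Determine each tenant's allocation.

Unit G2: $270 · Unit 2C: $50 · Unit 3A: $140 · Unit 4B: $690 · Unit 1B: $510

Total days = 769.
Unrounded shares: Unit G2 127/769 × $1,660 = 274.15; Unit 2C 25/769 × $1,660 = 53.97; Unit 3A 66/769 × $1,660 = 142.47; Unit 4B 317/769 × $1,660 = 684.29; Unit 1B 234/769 × $1,660 = 505.12.
At nearest $10: Unit G2 $270; Unit 2C $50; Unit 3A $140; Unit 4B $680; Unit 1B $510. Sum = $1,650.
Difference $1,660 − $1,650 = +$10 applied to Unit 4B: Unit 4B becomes $690.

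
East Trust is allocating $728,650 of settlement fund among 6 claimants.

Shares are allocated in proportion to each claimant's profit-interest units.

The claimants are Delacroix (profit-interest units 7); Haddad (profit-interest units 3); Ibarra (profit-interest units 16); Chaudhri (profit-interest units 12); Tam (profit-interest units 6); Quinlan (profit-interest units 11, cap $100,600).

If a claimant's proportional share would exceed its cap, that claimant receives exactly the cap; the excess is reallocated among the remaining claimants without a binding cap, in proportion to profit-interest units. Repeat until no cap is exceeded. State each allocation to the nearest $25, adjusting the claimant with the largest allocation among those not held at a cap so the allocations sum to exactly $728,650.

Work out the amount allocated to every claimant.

Delacroix: $99,925 | Haddad: $42,825 | Ibarra: $228,375 | Chaudhri: $171,275 | Tam: $85,650 | Quinlan: $100,600

Profit-interest units total: 55.
Pro-rata shares before constraints: Delacroix 92,737.27; Haddad 39,744.55; Ibarra 211,970.91; Chaudhri 158,978.18; Tam 79,489.09; Quinlan 145,730.00.
Capped: Quinlan ($100,600); remaining pool $628,050 reallocated over remaining profit-interest units 44.
Remaining shares: Delacroix 99,917.05 → $99,925; Haddad 42,821.59 → $42,825; Ibarra 228,381.82 → $228,375; Chaudhri 171,286.36 → $171,275; Tam 85,643.18 → $85,650.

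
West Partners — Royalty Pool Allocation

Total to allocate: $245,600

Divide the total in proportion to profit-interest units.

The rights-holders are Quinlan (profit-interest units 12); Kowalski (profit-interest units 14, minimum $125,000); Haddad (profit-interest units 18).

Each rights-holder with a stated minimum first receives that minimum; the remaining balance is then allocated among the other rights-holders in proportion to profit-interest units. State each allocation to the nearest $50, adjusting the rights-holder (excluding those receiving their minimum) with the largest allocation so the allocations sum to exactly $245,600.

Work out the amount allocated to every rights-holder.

Quinlan: $48,250 · Kowalski: $125,000 · Haddad: $72,350

Guaranteed amounts: Kowalski $125,000. Balance $120,600.
Balance split over remaining profit-interest units 30: Quinlan 48,240.00 → $48,250; Haddad 72,360.00 → $72,350.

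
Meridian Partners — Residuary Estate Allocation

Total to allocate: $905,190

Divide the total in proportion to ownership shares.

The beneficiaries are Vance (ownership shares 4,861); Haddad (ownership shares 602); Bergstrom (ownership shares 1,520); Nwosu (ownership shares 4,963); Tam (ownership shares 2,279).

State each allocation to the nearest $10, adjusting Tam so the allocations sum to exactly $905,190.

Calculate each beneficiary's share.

Vance: $309,320 | Haddad: $38,310 | Bergstrom: $96,720 | Nwosu: $315,810 | Tam: $145,030

Ownership shares total: 14,225.
Pro-rata amounts: Vance 4,861/14,225 × $905,190 = 309,323.63; Haddad 602/14,225 × $905,190 = 38,307.51; Bergstrom 1,520/14,225 × $905,190 = 96,723.29; Nwosu 4,963/14,225 × $905,190 = 315,814.27; Tam 2,279/14,225 × $905,190 = 145,021.30.
At nearest $10: Vance $309,320; Haddad $38,310; Bergstrom $96,720; Nwosu $315,810; Tam $145,020. Sum = $905,180.
Difference $905,190 − $905,180 = +$10 applied to Tam: Tam becomes $145,030.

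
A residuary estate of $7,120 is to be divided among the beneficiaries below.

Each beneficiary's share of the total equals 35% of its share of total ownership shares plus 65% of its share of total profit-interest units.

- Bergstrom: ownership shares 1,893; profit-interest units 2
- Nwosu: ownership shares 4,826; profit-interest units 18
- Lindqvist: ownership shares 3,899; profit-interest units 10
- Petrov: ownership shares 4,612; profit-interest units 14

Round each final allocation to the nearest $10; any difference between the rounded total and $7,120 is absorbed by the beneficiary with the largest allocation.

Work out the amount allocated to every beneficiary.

Ownership shares total 15,230; profit-interest units total 44.
Blended shares (35% ownership shares + 65% profit-interest units): Bergstrom 0.0730; Nwosu 0.3768; Lindqvist 0.2373; Petrov 0.3128.
Unrounded shares: Bergstrom 520.10; Nwosu 2,682.92; Lindqvist 1,689.79; Petrov 2,227.18.
Rounded to nearest $10: Bergstrom $520; Nwosu $2,680; Lindqvist $1,690; Petrov $2,230. Sum = $7,120.
Rounded total matches; no reconciliation needed.

Bergstrom: $520 | Nwosu: $2,680 | Lindqvist: $1,690 | Petrov: $2,230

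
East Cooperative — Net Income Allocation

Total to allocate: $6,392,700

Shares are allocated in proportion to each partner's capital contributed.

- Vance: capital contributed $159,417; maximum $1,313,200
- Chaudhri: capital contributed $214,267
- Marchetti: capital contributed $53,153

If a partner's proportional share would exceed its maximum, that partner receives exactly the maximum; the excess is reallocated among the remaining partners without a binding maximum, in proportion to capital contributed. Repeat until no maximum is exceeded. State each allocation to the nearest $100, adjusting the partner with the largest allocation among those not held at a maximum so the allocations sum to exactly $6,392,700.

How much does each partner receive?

Vance: $1,313,200 · Chaudhri: $4,069,900 · Marchetti: $1,009,600

Sum of capital contributed: 426,837.
Unconstrained shares: Vance 2,387,574.31; Chaudhri 3,209,057.91; Marchetti 796,067.78.
Held at cap: Vance ($1,313,200); balance $5,079,500 reallocated over remaining capital contributed 267,420.
Shares after redistribution: Chaudhri 4,069,887.17 → $4,069,900; Marchetti 1,009,612.83 → $1,009,600.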